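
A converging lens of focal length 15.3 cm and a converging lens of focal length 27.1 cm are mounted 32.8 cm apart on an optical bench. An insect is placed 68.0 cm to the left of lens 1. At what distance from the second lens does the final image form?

25.2 cm

Lens 1: 1/d_i1 = 1/f₁ − 1/d_o1 = 1/(15.3) − 1/(68.0) = 0.05065, so d_i1 = 19.74 cm.
The intermediate image is 19.74 cm to the right of lens 1, which is 32.8 − (19.74) = 13.06 cm to the left of lens 2, so d_o2 = +13.06 cm.
Lens 2: 1/d_i2 = 1/f₂ − 1/d_o2 = 1/(27.1) − 1/(13.06) = -0.03967, so d_i2 = -25.2 cm.
The final image is virtual, 25.2 cm to the left of lens 2 (overall magnification ≈ -0.56).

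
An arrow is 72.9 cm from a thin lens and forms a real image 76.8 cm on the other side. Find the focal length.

Real image ⇒ d_i = +76.8 cm.
1/f = 1/d_o + 1/d_i = 1/(72.9) + 1/(76.8) = 0.02674, so f = 37.4 cm.
Since f is positive, the thin lens is converging.

f = 37.4 cm (converging)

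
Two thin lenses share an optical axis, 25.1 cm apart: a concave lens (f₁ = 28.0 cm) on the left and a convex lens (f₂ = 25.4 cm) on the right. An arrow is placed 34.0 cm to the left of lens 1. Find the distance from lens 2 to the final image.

Lens 1 is diverging, so f₁ = −28.0 cm.
Lens 1: 1/d_i1 = 1/f₁ − 1/d_o1 = 1/(-28.0) − 1/(34.0) = -0.06513, so d_i1 = -15.35 cm.
The intermediate image is 15.35 cm to the left of lens 1 (virtual), which is 25.1 − (-15.35) = 40.45 cm to the left of lens 2, so d_o2 = +40.45 cm.
Lens 2: 1/d_i2 = 1/f₂ − 1/d_o2 = 1/(25.4) − 1/(40.45) = 0.01465, so d_i2 = 68.3 cm.
The final image is real, 68.3 cm to the right of lens 2 (overall magnification ≈ -0.76).

68.3 cm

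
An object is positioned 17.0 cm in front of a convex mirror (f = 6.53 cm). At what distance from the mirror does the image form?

For a convex mirror, f = -6.53 cm.
Mirror equation: 1/d_i = 1/f − 1/d_o = 1/(-6.530) − 1/(17.0) = -0.1531 − 0.05882 = -0.2120, so d_i = -4.72 cm.
The image is virtual, upright and reduced, behind the mirror.

4.72 cm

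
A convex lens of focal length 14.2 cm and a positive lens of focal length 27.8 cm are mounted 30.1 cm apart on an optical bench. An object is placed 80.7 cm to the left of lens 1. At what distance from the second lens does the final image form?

Lens 1: 1/d_i1 = 1/f₁ − 1/d_o1 = 1/(14.2) − 1/(80.7) = 0.05803, so d_i1 = 17.23 cm.
The intermediate image is 17.23 cm to the right of lens 1, which is 30.1 − (17.23) = 12.87 cm to the left of lens 2, so d_o2 = +12.87 cm.
Lens 2: 1/d_i2 = 1/f₂ − 1/d_o2 = 1/(27.8) − 1/(12.87) = -0.04173, so d_i2 = -24.0 cm.
The final image is virtual, 24.0 cm to the left of lens 2 (overall magnification ≈ -0.40).

24.0 cm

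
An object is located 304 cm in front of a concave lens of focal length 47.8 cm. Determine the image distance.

For a concave lens, f = -47.8 cm.
Thin-lens equation: 1/d_i = 1/f − 1/d_o = 1/(-47.80) − 1/(304) = -0.02092 − 0.003289 = -0.02421, so d_i = -41.3 cm.
The image is virtual, upright and reduced, on the same side as the object.

41.3 cm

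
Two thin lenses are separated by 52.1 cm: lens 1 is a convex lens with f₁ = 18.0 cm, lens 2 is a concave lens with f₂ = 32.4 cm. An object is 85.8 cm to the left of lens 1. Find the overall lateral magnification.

m = -0.139

Lens 1: 1/d_i1 = 1/(18.0) − 1/(85.8) = 0.04390, so d_i1 = 22.78 cm; m₁ = −d_i1/d_o1 = -0.2655.
d_o2 = 52.1 − (22.78) = 29.32 cm.
f₂ = −32.4 cm (diverging).
Lens 2: 1/d_i2 = 1/(-32.4) − 1/(29.32) = -0.06497, so d_i2 = -15.39 cm; m₂ = −d_i2/d_o2 = +0.5250.
m = m₁·m₂ = (-0.2655)(+0.5250) = -0.139.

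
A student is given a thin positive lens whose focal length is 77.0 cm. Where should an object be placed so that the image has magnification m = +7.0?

m = −d_i/d_o ⇒ d_i = −m·d_o.
1/f = 1/d_o + 1/d_i = 1/d_o − 1/(m·d_o) = (1 − 1/m)/d_o, so d_o = f(1 − 1/m) = (77.00)(1 − 1/(+7.0)) = 66.0 cm.

66.0 cm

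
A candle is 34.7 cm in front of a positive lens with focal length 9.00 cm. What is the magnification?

m = -0.350

1/d_i = 1/f − 1/d_o = 1/(9.000) − 1/(34.7) = 0.08229, so d_i = 12.15 cm.
m = −d_i/d_o = −(12.15)/(34.7) = -0.350.
The image is real, inverted and reduced, on the far side of the lens.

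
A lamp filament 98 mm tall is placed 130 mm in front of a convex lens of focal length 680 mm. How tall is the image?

1/d_i = 1/f − 1/d_o = 1/(680.0) − 1/(130) = -0.006222, so d_i = -160.7 mm.
m = −d_i/d_o = +1.236.
|h_i| = |m|·h_o = 1.236 × 98 = 121 mm. The image is virtual, upright and enlarged, on the same side as the object.

121 mm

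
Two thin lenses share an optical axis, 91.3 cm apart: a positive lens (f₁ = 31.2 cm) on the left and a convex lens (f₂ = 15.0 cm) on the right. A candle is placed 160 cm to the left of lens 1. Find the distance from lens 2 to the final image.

Lens 1: 1/d_i1 = 1/f₁ − 1/d_o1 = 1/(31.2) − 1/(160) = 0.02580, so d_i1 = 38.76 cm.
The intermediate image is 38.76 cm to the right of lens 1, which is 91.3 − (38.76) = 52.54 cm to the left of lens 2, so d_o2 = +52.54 cm.
Lens 2: 1/d_i2 = 1/f₂ − 1/d_o2 = 1/(15.0) − 1/(52.54) = 0.04763, so d_i2 = 21.0 cm.
The final image is real, 21.0 cm to the right of lens 2 (overall magnification ≈ 0.097).

21.0 cm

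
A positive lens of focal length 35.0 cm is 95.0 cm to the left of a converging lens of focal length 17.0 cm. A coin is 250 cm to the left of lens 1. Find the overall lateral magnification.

Lens 1: 1/d_i1 = 1/(35.0) − 1/(250) = 0.02457, so d_i1 = 40.70 cm; m₁ = −d_i1/d_o1 = -0.1628.
d_o2 = 95.0 − (40.70) = 54.30 cm.
Lens 2: 1/d_i2 = 1/(17.0) − 1/(54.30) = 0.04041, so d_i2 = 24.75 cm; m₂ = −d_i2/d_o2 = -0.4558.
m = m₁·m₂ = (-0.1628)(-0.4558) = +0.0742.

m = +0.0742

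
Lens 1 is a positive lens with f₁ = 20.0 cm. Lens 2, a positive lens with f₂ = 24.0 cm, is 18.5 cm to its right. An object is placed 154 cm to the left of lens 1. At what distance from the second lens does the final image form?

Lens 1: 1/d_i1 = 1/f₁ − 1/d_o1 = 1/(20.0) − 1/(154) = 0.04351, so d_i1 = 22.99 cm.
The intermediate image is 22.99 cm to the right of lens 1, which lies 4.490 cm to the right of lens 2 — a virtual object — so d_o2 = −4.490 cm.
Lens 2: 1/d_i2 = 1/f₂ − 1/d_o2 = 1/(24.0) − 1/(-4.490) = 0.2644, so d_i2 = 3.78 cm.
The final image is real, 3.78 cm to the right of lens 2 (overall magnification ≈ -0.13).

3.78 cm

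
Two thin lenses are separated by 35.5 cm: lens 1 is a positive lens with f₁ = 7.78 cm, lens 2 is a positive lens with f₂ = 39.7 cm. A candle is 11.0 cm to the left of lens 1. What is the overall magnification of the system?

Lens 1: 1/d_i1 = 1/(7.78) − 1/(11.0) = 0.03763, so d_i1 = 26.58 cm; m₁ = −d_i1/d_o1 = -2.416.
d_o2 = 35.5 − (26.58) = 8.920 cm.
Lens 2: 1/d_i2 = 1/(39.7) − 1/(8.920) = -0.08692, so d_i2 = -11.51 cm; m₂ = −d_i2/d_o2 = +1.290.
m = m₁·m₂ = (-2.416)(+1.290) = -3.12.

m = -3.12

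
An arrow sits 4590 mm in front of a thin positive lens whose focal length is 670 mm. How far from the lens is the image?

785 mm

Lens equation: 1/s_i = 1/f − 1/s_o = 1/(670.0) − 1/(4590) = 0.001493 − 0.0002179 = 0.001275, so s_i = 785 mm.
The image is real, inverted and reduced, on the far side of the lens.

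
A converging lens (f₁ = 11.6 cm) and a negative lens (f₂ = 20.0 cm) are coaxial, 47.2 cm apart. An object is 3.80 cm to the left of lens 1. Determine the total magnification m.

Lens 1: 1/d_i1 = 1/(11.6) − 1/(3.80) = -0.1770, so d_i1 = -5.651 cm; m₁ = −d_i1/d_o1 = +1.487.
d_o2 = 47.2 − (-5.651) = 52.85 cm.
f₂ = −20.0 cm (diverging).
Lens 2: 1/d_i2 = 1/(-20.0) − 1/(52.85) = -0.06892, so d_i2 = -14.51 cm; m₂ = −d_i2/d_o2 = +0.2745.
m = m₁·m₂ = (+1.487)(+0.2745) = +0.408.

m = +0.408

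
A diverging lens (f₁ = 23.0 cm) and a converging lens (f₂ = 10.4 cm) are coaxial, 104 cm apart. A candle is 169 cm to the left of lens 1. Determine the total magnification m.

f₁ = −23.0 cm (diverging).
Lens 1: 1/d_i1 = 1/(-23.0) − 1/(169) = -0.04940, so d_i1 = -20.24 cm; m₁ = −d_i1/d_o1 = +0.1198.
d_o2 = 104 − (-20.24) = 124.2 cm.
Lens 2: 1/d_i2 = 1/(10.4) − 1/(124.2) = 0.08810, so d_i2 = 11.35 cm; m₂ = −d_i2/d_o2 = -0.09139.
m = m₁·m₂ = (+0.1198)(-0.09139) = -0.0109.

m = -0.0109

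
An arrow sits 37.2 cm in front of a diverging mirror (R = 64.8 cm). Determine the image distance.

17.3 cm

f = R/2 = 64.8/2 = 32.40 cm; for a diverging mirror, f = -32.40 cm.
Mirror equation: 1/q = 1/f − 1/p = 1/(-32.40) − 1/(37.2) = -0.03086 − 0.02688 = -0.05775, so q = -17.3 cm.
The image is virtual, upright and reduced, behind the mirror.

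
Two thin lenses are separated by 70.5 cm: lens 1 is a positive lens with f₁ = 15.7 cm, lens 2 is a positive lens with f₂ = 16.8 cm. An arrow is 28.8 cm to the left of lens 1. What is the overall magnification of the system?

Lens 1: 1/d_i1 = 1/(15.7) − 1/(28.8) = 0.02897, so d_i1 = 34.52 cm; m₁ = −d_i1/d_o1 = -1.199.
d_o2 = 70.5 − (34.52) = 35.98 cm.
Lens 2: 1/d_i2 = 1/(16.8) − 1/(35.98) = 0.03173, so d_i2 = 31.52 cm; m₂ = −d_i2/d_o2 = -0.8759.
m = m₁·m₂ = (-1.199)(-0.8759) = +1.05.

m = +1.05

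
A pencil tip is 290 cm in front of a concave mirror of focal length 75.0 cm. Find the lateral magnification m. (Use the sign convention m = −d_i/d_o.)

m = -0.349

1/d_i = 1/f − 1/d_o = 1/(75.00) − 1/(290) = 0.009885, so d_i = 101.2 cm.
m = −d_i/d_o = −(101.2)/(290) = -0.349.
The image is real, inverted and reduced, in front of the mirror.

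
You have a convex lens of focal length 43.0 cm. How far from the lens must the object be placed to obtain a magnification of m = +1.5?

14.3 cm

m = −d_i/d_o ⇒ d_i = −m·d_o.
1/f = 1/d_o + 1/d_i = 1/d_o − 1/(m·d_o) = (1 − 1/m)/d_o, so d_o = f(1 − 1/m) = (43.00)(1 − 1/(+1.5)) = 14.3 cm.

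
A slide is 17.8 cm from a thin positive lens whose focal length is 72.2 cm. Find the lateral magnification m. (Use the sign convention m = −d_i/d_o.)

1/d_i = 1/f − 1/d_o = 1/(72.20) − 1/(17.8) = -0.04233, so d_i = -23.62 cm.
m = −d_i/d_o = −(-23.62)/(17.8) = +1.33.
The image is virtual, upright and enlarged, on the same side as the object.

m = +1.33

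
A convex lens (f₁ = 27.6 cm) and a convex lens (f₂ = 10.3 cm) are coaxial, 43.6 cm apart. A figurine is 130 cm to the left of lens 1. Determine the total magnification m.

Lens 1: 1/d_i1 = 1/(27.6) − 1/(130) = 0.02854, so d_i1 = 35.04 cm; m₁ = −d_i1/d_o1 = -0.2695.
d_o2 = 43.6 − (35.04) = 8.560 cm.
Lens 2: 1/d_i2 = 1/(10.3) − 1/(8.560) = -0.01974, so d_i2 = -50.67 cm; m₂ = −d_i2/d_o2 = +5.920.
m = m₁·m₂ = (-0.2695)(+5.920) = -1.60.

m = -1.60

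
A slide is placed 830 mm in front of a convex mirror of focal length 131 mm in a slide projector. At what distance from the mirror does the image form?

For a convex mirror, f = -131 mm.
Mirror equation: 1/v = 1/f − 1/u = 1/(-131.0) − 1/(830) = -0.007634 − 0.001205 = -0.008838, so v = -113 mm.
The image is virtual, upright and reduced, behind the mirror.

113 mm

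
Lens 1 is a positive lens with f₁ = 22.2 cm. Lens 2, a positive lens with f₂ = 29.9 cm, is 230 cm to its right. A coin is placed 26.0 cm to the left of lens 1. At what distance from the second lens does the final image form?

48.4 cm

Lens 1: 1/d_i1 = 1/f₁ − 1/d_o1 = 1/(22.2) − 1/(26.0) = 0.006584, so d_i1 = 151.9 cm.
The intermediate image is 151.9 cm to the right of lens 1, which is 230 − (151.9) = 78.10 cm to the left of lens 2, so d_o2 = +78.10 cm.
Lens 2: 1/d_i2 = 1/f₂ − 1/d_o2 = 1/(29.9) − 1/(78.10) = 0.02064, so d_i2 = 48.4 cm.
The final image is real, 48.4 cm to the right of lens 2 (overall magnification ≈ 3.6).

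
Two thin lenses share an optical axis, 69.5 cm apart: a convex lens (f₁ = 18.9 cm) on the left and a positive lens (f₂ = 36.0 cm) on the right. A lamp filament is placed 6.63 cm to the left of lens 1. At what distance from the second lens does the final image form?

65.6 cm

Lens 1: 1/d_i1 = 1/f₁ − 1/d_o1 = 1/(18.9) − 1/(6.63) = -0.09792, so d_i1 = -10.21 cm.
The intermediate image is 10.21 cm to the left of lens 1 (virtual), which is 69.5 − (-10.21) = 79.71 cm to the left of lens 2, so d_o2 = +79.71 cm.
Lens 2: 1/d_i2 = 1/f₂ − 1/d_o2 = 1/(36.0) − 1/(79.71) = 0.01523, so d_i2 = 65.6 cm.
The final image is real, 65.6 cm to the right of lens 2 (overall magnification ≈ -1.3).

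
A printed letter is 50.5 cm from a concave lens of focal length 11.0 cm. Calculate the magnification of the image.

m = +0.179

For a concave lens, f = -11.0 cm.
1/d_i = 1/f − 1/d_o = 1/(-11.00) − 1/(50.5) = -0.1107, so d_i = -9.033 cm.
m = −d_i/d_o = −(-9.033)/(50.5) = +0.179.
The image is virtual, upright and reduced, on the same side as the object.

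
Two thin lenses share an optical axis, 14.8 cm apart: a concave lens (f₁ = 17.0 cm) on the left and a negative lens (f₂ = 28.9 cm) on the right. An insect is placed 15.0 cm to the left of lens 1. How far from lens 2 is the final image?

12.7 cm

Lens 1 is diverging, so f₁ = −17.0 cm.
Lens 1: 1/d_i1 = 1/f₁ − 1/d_o1 = 1/(-17.0) − 1/(15.0) = -0.1255, so d_i1 = -7.969 cm.
The intermediate image is 7.969 cm to the left of lens 1 (virtual), which is 14.8 − (-7.969) = 22.77 cm to the left of lens 2, so d_o2 = +22.77 cm.
Lens 2 is diverging, so f₂ = −28.9 cm.
Lens 2: 1/d_i2 = 1/f₂ − 1/d_o2 = 1/(-28.9) − 1/(22.77) = -0.07852, so d_i2 = -12.7 cm.
The final image is virtual, 12.7 cm to the left of lens 2 (overall magnification ≈ 0.30).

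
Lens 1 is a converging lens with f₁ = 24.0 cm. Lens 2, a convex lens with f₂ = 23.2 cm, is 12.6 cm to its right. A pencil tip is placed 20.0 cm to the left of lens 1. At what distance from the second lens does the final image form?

Lens 1: 1/d_i1 = 1/f₁ − 1/d_o1 = 1/(24.0) − 1/(20.0) = -0.008333, so d_i1 = -120.0 cm.
The intermediate image is 120.0 cm to the left of lens 1 (virtual), which is 12.6 − (-120.0) = 132.6 cm to the left of lens 2, so d_o2 = +132.6 cm.
Lens 2: 1/d_i2 = 1/f₂ − 1/d_o2 = 1/(23.2) − 1/(132.6) = 0.03556, so d_i2 = 28.1 cm.
The final image is real, 28.1 cm to the right of lens 2 (overall magnification ≈ -1.3).

28.1 cm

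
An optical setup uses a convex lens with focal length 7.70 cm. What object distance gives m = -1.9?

m = −d_i/d_o ⇒ d_i = −m·d_o.
1/f = 1/d_o + 1/d_i = 1/d_o − 1/(m·d_o) = (1 − 1/m)/d_o, so d_o = f(1 − 1/m) = (7.700)(1 − 1/(-1.9)) = 11.8 cm.

11.8 cm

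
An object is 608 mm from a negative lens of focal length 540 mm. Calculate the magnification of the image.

For a negative lens, f = -540 mm.
1/d_i = 1/f − 1/d_o = 1/(-540.0) − 1/(608) = -0.003497, so d_i = -286.0 mm.
m = −d_i/d_o = −(-286.0)/(608) = +0.470.
The image is virtual, upright and reduced, on the same side as the object.

m = +0.470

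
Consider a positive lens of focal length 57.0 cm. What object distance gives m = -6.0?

66.5 cm

m = −d_i/d_o ⇒ d_i = −m·d_o.
1/f = 1/d_o + 1/d_i = 1/d_o − 1/(m·d_o) = (1 − 1/m)/d_o, so d_o = f(1 − 1/m) = (57.00)(1 − 1/(-6.0)) = 66.5 cm.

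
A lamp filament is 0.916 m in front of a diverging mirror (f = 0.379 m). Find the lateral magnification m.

m = +0.293

For a diverging mirror, f = -0.379 m.
1/d_i = 1/f − 1/d_o = 1/(-0.3790) − 1/(0.916) = -3.730, so d_i = -0.2681 m.
m = −d_i/d_o = −(-0.2681)/(0.916) = +0.293.
The image is virtual, upright and reduced, behind the mirror.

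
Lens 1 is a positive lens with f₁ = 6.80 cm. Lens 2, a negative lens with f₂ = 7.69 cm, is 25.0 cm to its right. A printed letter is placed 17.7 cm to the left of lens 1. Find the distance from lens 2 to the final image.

Lens 1: 1/d_i1 = 1/f₁ − 1/d_o1 = 1/(6.80) − 1/(17.7) = 0.09056, so d_i1 = 11.04 cm.
The intermediate image is 11.04 cm to the right of lens 1, which is 25.0 − (11.04) = 13.96 cm to the left of lens 2, so d_o2 = +13.96 cm.
Lens 2 is diverging, so f₂ = −7.69 cm.
Lens 2: 1/d_i2 = 1/f₂ − 1/d_o2 = 1/(-7.69) − 1/(13.96) = -0.2017, so d_i2 = -4.96 cm.
The final image is virtual, 4.96 cm to the left of lens 2 (overall magnification ≈ -0.22).

4.96 cm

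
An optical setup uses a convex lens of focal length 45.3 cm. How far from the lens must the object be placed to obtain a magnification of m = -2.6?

62.7 cm

m = −d_i/d_o ⇒ d_i = −m·d_o.
1/f = 1/d_o + 1/d_i = 1/d_o − 1/(m·d_o) = (1 − 1/m)/d_o, so d_o = f(1 − 1/m) = (45.30)(1 − 1/(-2.6)) = 62.7 cm.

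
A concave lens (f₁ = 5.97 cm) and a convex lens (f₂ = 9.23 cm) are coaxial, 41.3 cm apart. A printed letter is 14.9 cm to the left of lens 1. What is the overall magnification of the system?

f₁ = −5.97 cm (diverging).
Lens 1: 1/d_i1 = 1/(-5.97) − 1/(14.9) = -0.2346, so d_i1 = -4.262 cm; m₁ = −d_i1/d_o1 = +0.2860.
d_o2 = 41.3 − (-4.262) = 45.56 cm.
Lens 2: 1/d_i2 = 1/(9.23) − 1/(45.56) = 0.08639, so d_i2 = 11.57 cm; m₂ = −d_i2/d_o2 = -0.2541.
m = m₁·m₂ = (+0.2860)(-0.2541) = -0.0727.

m = -0.0727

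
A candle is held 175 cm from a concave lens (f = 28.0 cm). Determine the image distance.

24.1 cm

For a concave lens, f = -28.0 cm.
Lens equation: 1/s_i = 1/f − 1/s_o = 1/(-28.00) − 1/(175) = -0.03571 − 0.005714 = -0.04143, so s_i = -24.1 cm.
The image is virtual, upright and reduced, on the same side as the object.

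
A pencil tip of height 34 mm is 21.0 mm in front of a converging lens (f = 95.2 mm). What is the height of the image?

1/d_i = 1/f − 1/d_o = 1/(95.20) − 1/(21.0) = -0.03711, so d_i = -26.94 mm.
m = −d_i/d_o = +1.283.
|h_i| = |m|·h_o = 1.283 × 34 = 43.6 mm. The image is virtual, upright and enlarged, on the same side as the object.

43.6 mm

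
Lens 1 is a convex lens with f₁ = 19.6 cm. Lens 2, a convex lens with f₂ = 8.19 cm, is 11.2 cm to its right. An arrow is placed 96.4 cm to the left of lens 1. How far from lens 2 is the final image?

Lens 1: 1/d_i1 = 1/f₁ − 1/d_o1 = 1/(19.6) − 1/(96.4) = 0.04065, so d_i1 = 24.60 cm.
The intermediate image is 24.60 cm to the right of lens 1, which lies 13.40 cm to the right of lens 2 — a virtual object — so d_o2 = −13.40 cm.
Lens 2: 1/d_i2 = 1/f₂ − 1/d_o2 = 1/(8.19) − 1/(-13.40) = 0.1967, so d_i2 = 5.08 cm.
The final image is real, 5.08 cm to the right of lens 2 (overall magnification ≈ -0.097).

5.08 cm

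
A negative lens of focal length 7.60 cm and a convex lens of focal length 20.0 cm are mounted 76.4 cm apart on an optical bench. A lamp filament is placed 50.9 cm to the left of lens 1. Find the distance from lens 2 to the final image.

Lens 1 is diverging, so f₁ = −7.60 cm.
Lens 1: 1/d_i1 = 1/f₁ − 1/d_o1 = 1/(-7.60) − 1/(50.9) = -0.1512, so d_i1 = -6.613 cm.
The intermediate image is 6.613 cm to the left of lens 1 (virtual), which is 76.4 − (-6.613) = 83.01 cm to the left of lens 2, so d_o2 = +83.01 cm.
Lens 2: 1/d_i2 = 1/f₂ − 1/d_o2 = 1/(20.0) − 1/(83.01) = 0.03795, so d_i2 = 26.3 cm.
The final image is real, 26.3 cm to the right of lens 2 (overall magnification ≈ -0.041).

26.3 cm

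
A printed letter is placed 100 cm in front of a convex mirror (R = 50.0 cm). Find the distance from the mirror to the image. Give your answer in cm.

20.0 cm

f = R/2 = 50.0/2 = 25.00 cm; for a convex mirror, f = -25.00 cm.
Mirror equation: 1/v = 1/f − 1/u = 1/(-25.00) − 1/(100) = -0.04000 − 0.01000 = -0.05000, so v = -20.0 cm.
The image is virtual, upright and reduced, behind the mirror.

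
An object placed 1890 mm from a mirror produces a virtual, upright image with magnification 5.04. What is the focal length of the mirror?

m = −d_i/d_o ⇒ d_i = −m·d_o = −(+5.04)·(1890) = -9526 mm.
1/f = 1/d_o + 1/d_i = 1/(1890) + 1/(-9526) = 0.0004241, so f = 2360 mm.
Since f is positive, the mirror is concave.

f = 2360 mm (concave)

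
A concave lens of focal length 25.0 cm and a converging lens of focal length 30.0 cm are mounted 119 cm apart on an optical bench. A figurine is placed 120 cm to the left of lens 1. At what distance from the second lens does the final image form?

38.2 cm

Lens 1 is diverging, so f₁ = −25.0 cm.
Lens 1: 1/d_i1 = 1/f₁ − 1/d_o1 = 1/(-25.0) − 1/(120) = -0.04833, so d_i1 = -20.69 cm.
The intermediate image is 20.69 cm to the left of lens 1 (virtual), which is 119 − (-20.69) = 139.7 cm to the left of lens 2, so d_o2 = +139.7 cm.
Lens 2: 1/d_i2 = 1/f₂ − 1/d_o2 = 1/(30.0) − 1/(139.7) = 0.02618, so d_i2 = 38.2 cm.
The final image is real, 38.2 cm to the right of lens 2 (overall magnification ≈ -0.047).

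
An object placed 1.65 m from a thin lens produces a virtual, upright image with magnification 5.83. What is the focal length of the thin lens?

m = −d_i/d_o ⇒ d_i = −m·d_o = −(+5.83)·(1.65) = -9.620 m.
1/f = 1/d_o + 1/d_i = 1/(1.65) + 1/(-9.620) = 0.5021, so f = 1.99 m.
Since f is positive, the thin lens is converging.

f = 1.99 m (converging)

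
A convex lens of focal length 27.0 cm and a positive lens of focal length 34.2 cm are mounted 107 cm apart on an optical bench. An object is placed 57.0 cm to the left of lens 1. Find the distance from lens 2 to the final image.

88.6 cm

Lens 1: 1/d_i1 = 1/f₁ − 1/d_o1 = 1/(27.0) − 1/(57.0) = 0.01949, so d_i1 = 51.30 cm.
The intermediate image is 51.30 cm to the right of lens 1, which is 107 − (51.30) = 55.70 cm to the left of lens 2, so d_o2 = +55.70 cm.
Lens 2: 1/d_i2 = 1/f₂ − 1/d_o2 = 1/(34.2) − 1/(55.70) = 0.01129, so d_i2 = 88.6 cm.
The final image is real, 88.6 cm to the right of lens 2 (overall magnification ≈ 1.4).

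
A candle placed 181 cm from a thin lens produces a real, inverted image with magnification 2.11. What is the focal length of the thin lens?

m = −d_i/d_o ⇒ d_i = −m·d_o = −(-2.11)·(181) = 381.9 cm.
1/f = 1/d_o + 1/d_i = 1/(181) + 1/(381.9) = 0.008143, so f = 123 cm.
Since f is positive, the thin lens is converging.

f = 123 cm (converging)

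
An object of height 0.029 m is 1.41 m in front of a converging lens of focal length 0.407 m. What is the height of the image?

0.0118 m

1/d_i = 1/f − 1/d_o = 1/(0.4070) − 1/(1.41) = 1.748, so d_i = 0.5722 m.
m = −d_i/d_o = -0.4058.
|h_i| = |m|·h_o = 0.4058 × 0.029 = 0.0118 m. The image is real, inverted and reduced, on the far side of the lens.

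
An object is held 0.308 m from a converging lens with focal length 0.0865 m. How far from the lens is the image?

Lens equation: 1/v = 1/f − 1/u = 1/(0.08650) − 1/(0.308) = 11.56 − 3.247 = 8.314, so v = 0.120 m.
The image is real, inverted and reduced, on the far side of the lens.

0.120 m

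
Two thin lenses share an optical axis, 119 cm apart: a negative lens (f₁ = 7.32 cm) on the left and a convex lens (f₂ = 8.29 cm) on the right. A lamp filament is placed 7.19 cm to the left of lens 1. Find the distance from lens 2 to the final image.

8.89 cm

Lens 1 is diverging, so f₁ = −7.32 cm.
Lens 1: 1/d_i1 = 1/f₁ − 1/d_o1 = 1/(-7.32) − 1/(7.19) = -0.2757, so d_i1 = -3.627 cm.
The intermediate image is 3.627 cm to the left of lens 1 (virtual), which is 119 − (-3.627) = 122.6 cm to the left of lens 2, so d_o2 = +122.6 cm.
Lens 2: 1/d_i2 = 1/f₂ − 1/d_o2 = 1/(8.29) − 1/(122.6) = 0.1125, so d_i2 = 8.89 cm.
The final image is real, 8.89 cm to the right of lens 2 (overall magnification ≈ -0.037).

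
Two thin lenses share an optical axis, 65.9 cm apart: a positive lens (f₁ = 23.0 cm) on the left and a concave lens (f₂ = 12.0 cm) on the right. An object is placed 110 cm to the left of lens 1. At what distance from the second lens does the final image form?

9.05 cm

Lens 1: 1/d_i1 = 1/f₁ − 1/d_o1 = 1/(23.0) − 1/(110) = 0.03439, so d_i1 = 29.08 cm.
The intermediate image is 29.08 cm to the right of lens 1, which is 65.9 − (29.08) = 36.82 cm to the left of lens 2, so d_o2 = +36.82 cm.
Lens 2 is diverging, so f₂ = −12.0 cm.
Lens 2: 1/d_i2 = 1/f₂ − 1/d_o2 = 1/(-12.0) − 1/(36.82) = -0.1105, so d_i2 = -9.05 cm.
The final image is virtual, 9.05 cm to the left of lens 2 (overall magnification ≈ -0.065).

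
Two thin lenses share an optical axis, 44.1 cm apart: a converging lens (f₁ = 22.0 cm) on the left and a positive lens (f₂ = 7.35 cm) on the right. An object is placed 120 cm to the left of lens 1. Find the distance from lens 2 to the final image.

12.9 cm

Lens 1: 1/d_i1 = 1/f₁ − 1/d_o1 = 1/(22.0) − 1/(120) = 0.03712, so d_i1 = 26.94 cm.
The intermediate image is 26.94 cm to the right of lens 1, which is 44.1 − (26.94) = 17.16 cm to the left of lens 2, so d_o2 = +17.16 cm.
Lens 2: 1/d_i2 = 1/f₂ − 1/d_o2 = 1/(7.35) − 1/(17.16) = 0.07778, so d_i2 = 12.9 cm.
The final image is real, 12.9 cm to the right of lens 2 (overall magnification ≈ 0.17).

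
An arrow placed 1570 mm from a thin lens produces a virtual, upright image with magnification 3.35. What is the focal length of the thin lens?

m = −d_i/d_o ⇒ d_i = −m·d_o = −(+3.35)·(1570) = -5260 mm.
1/f = 1/d_o + 1/d_i = 1/(1570) + 1/(-5260) = 0.0004468, so f = 2240 mm.
Since f is positive, the thin lens is converging.

f = 2240 mm (converging)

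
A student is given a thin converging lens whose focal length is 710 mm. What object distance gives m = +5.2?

m = −d_i/d_o ⇒ d_i = −m·d_o.
1/f = 1/d_o + 1/d_i = 1/d_o − 1/(m·d_o) = (1 − 1/m)/d_o, so d_o = f(1 − 1/m) = (710.0)(1 − 1/(+5.2)) = 573 mm.

573 mm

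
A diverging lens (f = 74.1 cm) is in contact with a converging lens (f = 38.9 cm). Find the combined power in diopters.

P = +1.22 D

P₁ = 1/f₁ = 1/(-0.741 m) = -1.350 D; P₂ = 1/f₂ = 1/(0.389 m) = +2.571 D.
For thin lenses in contact, P = P₁ + P₂ = (-1.350) + (+2.571) = +1.22 D.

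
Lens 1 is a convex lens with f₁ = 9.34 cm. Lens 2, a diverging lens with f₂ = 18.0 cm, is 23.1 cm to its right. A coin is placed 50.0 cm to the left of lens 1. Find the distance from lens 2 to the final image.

7.06 cm

Lens 1: 1/d_i1 = 1/f₁ − 1/d_o1 = 1/(9.34) − 1/(50.0) = 0.08707, so d_i1 = 11.49 cm.
The intermediate image is 11.49 cm to the right of lens 1, which is 23.1 − (11.49) = 11.61 cm to the left of lens 2, so d_o2 = +11.61 cm.
Lens 2 is diverging, so f₂ = −18.0 cm.
Lens 2: 1/d_i2 = 1/f₂ − 1/d_o2 = 1/(-18.0) − 1/(11.61) = -0.1417, so d_i2 = -7.06 cm.
The final image is virtual, 7.06 cm to the left of lens 2 (overall magnification ≈ -0.14).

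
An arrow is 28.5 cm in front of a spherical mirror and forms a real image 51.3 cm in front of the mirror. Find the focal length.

f = 18.3 cm (concave)

Real image ⇒ d_i = +51.3 cm.
1/f = 1/d_o + 1/d_i = 1/(28.5) + 1/(51.3) = 0.05458, so f = 18.3 cm.
Since f is positive, the spherical mirror is concave.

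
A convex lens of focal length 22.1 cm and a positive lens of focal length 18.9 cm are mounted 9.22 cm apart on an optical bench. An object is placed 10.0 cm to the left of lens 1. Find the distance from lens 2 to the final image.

Lens 1: 1/d_i1 = 1/f₁ − 1/d_o1 = 1/(22.1) − 1/(10.0) = -0.05475, so d_i1 = -18.26 cm.
The intermediate image is 18.26 cm to the left of lens 1 (virtual), which is 9.22 − (-18.26) = 27.48 cm to the left of lens 2, so d_o2 = +27.48 cm.
Lens 2: 1/d_i2 = 1/f₂ − 1/d_o2 = 1/(18.9) − 1/(27.48) = 0.01652, so d_i2 = 60.5 cm.
The final image is real, 60.5 cm to the right of lens 2 (overall magnification ≈ -4.0).

60.5 cm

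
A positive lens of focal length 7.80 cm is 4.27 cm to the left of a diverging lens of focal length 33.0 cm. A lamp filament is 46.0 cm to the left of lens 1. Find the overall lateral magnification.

m = -0.242

Lens 1: 1/d_i1 = 1/(7.80) − 1/(46.0) = 0.1065, so d_i1 = 9.393 cm; m₁ = −d_i1/d_o1 = -0.2042.
d_o2 = 4.27 − (9.393) = -5.123 cm (virtual object).
f₂ = −33.0 cm (diverging).
Lens 2: 1/d_i2 = 1/(-33.0) − 1/(-5.123) = 0.1649, so d_i2 = 6.064 cm; m₂ = −d_i2/d_o2 = +1.184.
m = m₁·m₂ = (-0.2042)(+1.184) = -0.242.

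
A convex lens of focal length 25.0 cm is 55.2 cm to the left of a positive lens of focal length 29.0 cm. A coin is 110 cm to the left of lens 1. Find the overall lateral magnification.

m = -1.39

Lens 1: 1/d_i1 = 1/(25.0) − 1/(110) = 0.03091, so d_i1 = 32.35 cm; m₁ = −d_i1/d_o1 = -0.2941.
d_o2 = 55.2 − (32.35) = 22.85 cm.
Lens 2: 1/d_i2 = 1/(29.0) − 1/(22.85) = -0.009281, so d_i2 = -107.7 cm; m₂ = −d_i2/d_o2 = +4.715.
m = m₁·m₂ = (-0.2941)(+4.715) = -1.39.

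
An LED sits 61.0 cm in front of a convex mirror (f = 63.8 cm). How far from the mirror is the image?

For a convex mirror, f = -63.8 cm.
Mirror equation: 1/s_i = 1/f − 1/s_o = 1/(-63.80) − 1/(61.0) = -0.01567 − 0.01639 = -0.03207, so s_i = -31.2 cm.
The image is virtual, upright and reduced, behind the mirror.

31.2 cm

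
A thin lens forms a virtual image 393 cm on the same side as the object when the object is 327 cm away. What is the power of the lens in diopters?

P = +0.0514 D

Virtual image ⇒ d_i = −393 cm.
1/f = 1/d_o + 1/d_i = 1/(327) + 1/(-393) = 0.0005136 cm⁻¹.
f = 1947 cm = 19.47 m, so P = 1/f = +0.0514 D.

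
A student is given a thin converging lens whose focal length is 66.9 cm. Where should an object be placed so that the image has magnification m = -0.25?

334 cm

m = −d_i/d_o ⇒ d_i = −m·d_o.
1/f = 1/d_o + 1/d_i = 1/d_o − 1/(m·d_o) = (1 − 1/m)/d_o, so d_o = f(1 − 1/m) = (66.90)(1 − 1/(-0.25)) = 334 cm.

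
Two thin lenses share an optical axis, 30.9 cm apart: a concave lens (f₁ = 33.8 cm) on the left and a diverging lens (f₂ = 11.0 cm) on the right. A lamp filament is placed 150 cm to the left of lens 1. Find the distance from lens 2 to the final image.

Lens 1 is diverging, so f₁ = −33.8 cm.
Lens 1: 1/d_i1 = 1/f₁ − 1/d_o1 = 1/(-33.8) − 1/(150) = -0.03625, so d_i1 = -27.58 cm.
The intermediate image is 27.58 cm to the left of lens 1 (virtual), which is 30.9 − (-27.58) = 58.48 cm to the left of lens 2, so d_o2 = +58.48 cm.
Lens 2 is diverging, so f₂ = −11.0 cm.
Lens 2: 1/d_i2 = 1/f₂ − 1/d_o2 = 1/(-11.0) − 1/(58.48) = -0.1080, so d_i2 = -9.26 cm.
The final image is virtual, 9.26 cm to the left of lens 2 (overall magnification ≈ 0.029).

9.26 cm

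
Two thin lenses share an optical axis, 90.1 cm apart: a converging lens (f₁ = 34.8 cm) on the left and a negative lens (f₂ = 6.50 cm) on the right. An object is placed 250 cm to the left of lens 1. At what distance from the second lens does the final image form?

5.75 cm

Lens 1: 1/d_i1 = 1/f₁ − 1/d_o1 = 1/(34.8) − 1/(250) = 0.02474, so d_i1 = 40.43 cm.
The intermediate image is 40.43 cm to the right of lens 1, which is 90.1 − (40.43) = 49.67 cm to the left of lens 2, so d_o2 = +49.67 cm.
Lens 2 is diverging, so f₂ = −6.50 cm.
Lens 2: 1/d_i2 = 1/f₂ − 1/d_o2 = 1/(-6.50) − 1/(49.67) = -0.1740, so d_i2 = -5.75 cm.
The final image is virtual, 5.75 cm to the left of lens 2 (overall magnification ≈ -0.019).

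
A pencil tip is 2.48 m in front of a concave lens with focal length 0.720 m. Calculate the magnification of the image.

For a concave lens, f = -0.720 m.
1/d_i = 1/f − 1/d_o = 1/(-0.7200) − 1/(2.48) = -1.792, so d_i = -0.5580 m.
m = −d_i/d_o = −(-0.5580)/(2.48) = +0.225.
The image is virtual, upright and reduced, on the same side as the object.

m = +0.225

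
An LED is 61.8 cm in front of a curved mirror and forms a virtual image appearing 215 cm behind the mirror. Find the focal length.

Virtual image ⇒ d_i = −215 cm.
1/f = 1/d_o + 1/d_i = 1/(61.8) + 1/(-215) = 0.01153, so f = 86.7 cm.
Since f is positive, the curved mirror is concave.

f = 86.7 cm (concave)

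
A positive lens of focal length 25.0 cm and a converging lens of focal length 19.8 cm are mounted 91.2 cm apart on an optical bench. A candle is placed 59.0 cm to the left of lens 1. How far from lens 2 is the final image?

33.8 cm

Lens 1: 1/d_i1 = 1/f₁ − 1/d_o1 = 1/(25.0) − 1/(59.0) = 0.02305, so d_i1 = 43.38 cm.
The intermediate image is 43.38 cm to the right of lens 1, which is 91.2 − (43.38) = 47.82 cm to the left of lens 2, so d_o2 = +47.82 cm.
Lens 2: 1/d_i2 = 1/f₂ − 1/d_o2 = 1/(19.8) − 1/(47.82) = 0.02959, so d_i2 = 33.8 cm.
The final image is real, 33.8 cm to the right of lens 2 (overall magnification ≈ 0.52).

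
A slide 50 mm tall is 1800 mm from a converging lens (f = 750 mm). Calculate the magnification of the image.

1/d_i = 1/f − 1/d_o = 1/(750.0) − 1/(1800) = 0.0007778, so d_i = 1286 mm.
m = −d_i/d_o = −(1286)/(1800) = -0.714.
The image is real, inverted and reduced, on the far side of the lens.

m = -0.714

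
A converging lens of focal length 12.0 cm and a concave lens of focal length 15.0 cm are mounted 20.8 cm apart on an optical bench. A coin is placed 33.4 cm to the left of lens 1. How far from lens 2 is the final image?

Lens 1: 1/d_i1 = 1/f₁ − 1/d_o1 = 1/(12.0) − 1/(33.4) = 0.05339, so d_i1 = 18.73 cm.
The intermediate image is 18.73 cm to the right of lens 1, which is 20.8 − (18.73) = 2.070 cm to the left of lens 2, so d_o2 = +2.070 cm.
Lens 2 is diverging, so f₂ = −15.0 cm.
Lens 2: 1/d_i2 = 1/f₂ − 1/d_o2 = 1/(-15.0) − 1/(2.070) = -0.5498, so d_i2 = -1.82 cm.
The final image is virtual, 1.82 cm to the left of lens 2 (overall magnification ≈ -0.49).

1.82 cm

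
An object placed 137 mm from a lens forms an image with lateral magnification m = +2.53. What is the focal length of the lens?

m = −d_i/d_o ⇒ d_i = −m·d_o = −(+2.53)·(137) = -346.6 mm.
1/f = 1/d_o + 1/d_i = 1/(137) + 1/(-346.6) = 0.004414, so f = 227 mm.
Since f is positive, the lens is converging.

f = 227 mm (converging)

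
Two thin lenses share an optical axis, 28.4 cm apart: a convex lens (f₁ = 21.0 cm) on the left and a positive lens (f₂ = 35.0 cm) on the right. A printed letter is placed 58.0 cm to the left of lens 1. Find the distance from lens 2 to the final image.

Lens 1: 1/d_i1 = 1/f₁ − 1/d_o1 = 1/(21.0) − 1/(58.0) = 0.03038, so d_i1 = 32.92 cm.
The intermediate image is 32.92 cm to the right of lens 1, which lies 4.520 cm to the right of lens 2 — a virtual object — so d_o2 = −4.520 cm.
Lens 2: 1/d_i2 = 1/f₂ − 1/d_o2 = 1/(35.0) − 1/(-4.520) = 0.2498, so d_i2 = 4.00 cm.
The final image is real, 4.00 cm to the right of lens 2 (overall magnification ≈ -0.50).

4.00 cm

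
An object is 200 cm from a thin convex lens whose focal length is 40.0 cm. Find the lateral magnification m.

1/d_i = 1/f − 1/d_o = 1/(40.00) − 1/(200) = 0.02000, so d_i = 50.00 cm.
m = −d_i/d_o = −(50.00)/(200) = -0.250.
The image is real, inverted and reduced, on the far side of the lens.

m = -0.250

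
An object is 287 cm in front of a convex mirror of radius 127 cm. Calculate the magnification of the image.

m = +0.181

f = R/2 = 127/2 = 63.50 cm; for a convex mirror, f = -63.50 cm.
1/d_i = 1/f − 1/d_o = 1/(-63.50) − 1/(287) = -0.01923, so d_i = -52.00 cm.
m = −d_i/d_o = −(-52.00)/(287) = +0.181.
The image is virtual, upright and reduced, behind the mirror.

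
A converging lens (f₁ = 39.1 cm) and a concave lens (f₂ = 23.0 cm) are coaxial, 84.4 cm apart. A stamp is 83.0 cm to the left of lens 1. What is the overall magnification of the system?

m = -0.612

Lens 1: 1/d_i1 = 1/(39.1) − 1/(83.0) = 0.01353, so d_i1 = 73.92 cm; m₁ = −d_i1/d_o1 = -0.8906.
d_o2 = 84.4 − (73.92) = 10.48 cm.
f₂ = −23.0 cm (diverging).
Lens 2: 1/d_i2 = 1/(-23.0) − 1/(10.48) = -0.1389, so d_i2 = -7.200 cm; m₂ = −d_i2/d_o2 = +0.6870.
m = m₁·m₂ = (-0.8906)(+0.6870) = -0.612.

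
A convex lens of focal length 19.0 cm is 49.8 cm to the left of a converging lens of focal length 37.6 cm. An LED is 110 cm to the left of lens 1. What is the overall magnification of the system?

Lens 1: 1/d_i1 = 1/(19.0) − 1/(110) = 0.04354, so d_i1 = 22.97 cm; m₁ = −d_i1/d_o1 = -0.2088.
d_o2 = 49.8 − (22.97) = 26.83 cm.
Lens 2: 1/d_i2 = 1/(37.6) − 1/(26.83) = -0.01068, so d_i2 = -93.67 cm; m₂ = −d_i2/d_o2 = +3.491.
m = m₁·m₂ = (-0.2088)(+3.491) = -0.729.

m = -0.729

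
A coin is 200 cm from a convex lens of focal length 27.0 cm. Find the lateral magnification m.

m = -0.156

1/d_i = 1/f − 1/d_o = 1/(27.00) − 1/(200) = 0.03204, so d_i = 31.21 cm.
m = −d_i/d_o = −(31.21)/(200) = -0.156.
The image is real, inverted and reduced, on the far side of the lens.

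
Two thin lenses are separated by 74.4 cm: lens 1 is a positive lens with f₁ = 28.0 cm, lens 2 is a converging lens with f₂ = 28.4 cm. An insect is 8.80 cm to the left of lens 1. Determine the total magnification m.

Lens 1: 1/d_i1 = 1/(28.0) − 1/(8.80) = -0.07792, so d_i1 = -12.83 cm; m₁ = −d_i1/d_o1 = +1.458.
d_o2 = 74.4 − (-12.83) = 87.23 cm.
Lens 2: 1/d_i2 = 1/(28.4) − 1/(87.23) = 0.02375, so d_i2 = 42.11 cm; m₂ = −d_i2/d_o2 = -0.4827.
m = m₁·m₂ = (+1.458)(-0.4827) = -0.704.

m = -0.704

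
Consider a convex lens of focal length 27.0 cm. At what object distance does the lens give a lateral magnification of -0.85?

58.8 cm

m = −d_i/d_o ⇒ d_i = −m·d_o.
1/f = 1/d_o + 1/d_i = 1/d_o − 1/(m·d_o) = (1 − 1/m)/d_o, so d_o = f(1 − 1/m) = (27.00)(1 − 1/(-0.85)) = 58.8 cm.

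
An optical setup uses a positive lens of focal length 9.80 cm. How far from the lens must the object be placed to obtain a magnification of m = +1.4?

m = −d_i/d_o ⇒ d_i = −m·d_o.
1/f = 1/d_o + 1/d_i = 1/d_o − 1/(m·d_o) = (1 − 1/m)/d_o, so d_o = f(1 − 1/m) = (9.800)(1 − 1/(+1.4)) = 2.80 cm.

2.80 cm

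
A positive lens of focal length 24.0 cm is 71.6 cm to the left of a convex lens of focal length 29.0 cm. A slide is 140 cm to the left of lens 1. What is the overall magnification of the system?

m = +0.440

Lens 1: 1/d_i1 = 1/(24.0) − 1/(140) = 0.03452, so d_i1 = 28.97 cm; m₁ = −d_i1/d_o1 = -0.2069.
d_o2 = 71.6 − (28.97) = 42.63 cm.
Lens 2: 1/d_i2 = 1/(29.0) − 1/(42.63) = 0.01103, so d_i2 = 90.70 cm; m₂ = −d_i2/d_o2 = -2.128.
m = m₁·m₂ = (-0.2069)(-2.128) = +0.440.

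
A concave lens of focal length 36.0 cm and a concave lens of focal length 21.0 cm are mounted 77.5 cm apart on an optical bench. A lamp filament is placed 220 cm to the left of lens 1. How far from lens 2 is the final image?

Lens 1 is diverging, so f₁ = −36.0 cm.
Lens 1: 1/d_i1 = 1/f₁ − 1/d_o1 = 1/(-36.0) − 1/(220) = -0.03232, so d_i1 = -30.94 cm.
The intermediate image is 30.94 cm to the left of lens 1 (virtual), which is 77.5 − (-30.94) = 108.4 cm to the left of lens 2, so d_o2 = +108.4 cm.
Lens 2 is diverging, so f₂ = −21.0 cm.
Lens 2: 1/d_i2 = 1/f₂ − 1/d_o2 = 1/(-21.0) − 1/(108.4) = -0.05684, so d_i2 = -17.6 cm.
The final image is virtual, 17.6 cm to the left of lens 2 (overall magnification ≈ 0.023).

17.6 cm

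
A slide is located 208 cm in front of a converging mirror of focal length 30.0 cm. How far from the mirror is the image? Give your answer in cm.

35.1 cm

Mirror equation: 1/s_i = 1/f − 1/s_o = 1/(30.00) − 1/(208) = 0.03333 − 0.004808 = 0.02853, so s_i = 35.1 cm.
The image is real, inverted and reduced, in front of the mirror.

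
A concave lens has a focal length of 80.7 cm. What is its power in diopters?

P = -1.24 D

For a concave lens, f = −80.7 cm.
f = -80.7 cm = -0.807 m.
P = 1/f = 1/(-0.807 m) = -1.24 D.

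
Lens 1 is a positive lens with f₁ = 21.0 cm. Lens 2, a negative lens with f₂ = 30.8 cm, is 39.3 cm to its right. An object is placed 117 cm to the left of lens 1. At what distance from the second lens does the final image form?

Lens 1: 1/d_i1 = 1/f₁ − 1/d_o1 = 1/(21.0) − 1/(117) = 0.03907, so d_i1 = 25.59 cm.
The intermediate image is 25.59 cm to the right of lens 1, which is 39.3 − (25.59) = 13.71 cm to the left of lens 2, so d_o2 = +13.71 cm.
Lens 2 is diverging, so f₂ = −30.8 cm.
Lens 2: 1/d_i2 = 1/f₂ − 1/d_o2 = 1/(-30.8) − 1/(13.71) = -0.1054, so d_i2 = -9.49 cm.
The final image is virtual, 9.49 cm to the left of lens 2 (overall magnification ≈ -0.15).

9.49 cm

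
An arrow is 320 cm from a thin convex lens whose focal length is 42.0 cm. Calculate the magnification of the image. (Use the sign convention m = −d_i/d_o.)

1/d_i = 1/f − 1/d_o = 1/(42.00) − 1/(320) = 0.02068, so d_i = 48.35 cm.
m = −d_i/d_o = −(48.35)/(320) = -0.151.
The image is real, inverted and reduced, on the far side of the lens.

m = -0.151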